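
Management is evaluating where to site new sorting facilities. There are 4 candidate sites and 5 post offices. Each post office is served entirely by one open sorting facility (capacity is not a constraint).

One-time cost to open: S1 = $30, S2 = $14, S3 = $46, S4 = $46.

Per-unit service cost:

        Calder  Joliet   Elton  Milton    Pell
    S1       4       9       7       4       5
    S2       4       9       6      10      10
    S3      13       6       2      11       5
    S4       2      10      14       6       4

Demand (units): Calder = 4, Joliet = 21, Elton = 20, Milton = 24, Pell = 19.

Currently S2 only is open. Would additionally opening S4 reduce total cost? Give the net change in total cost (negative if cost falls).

Current service cost with {S2}: 755.
Adding S4: each post office re-picks its cheapest; new service cost 537, saving 218.
Extra fixed cost: 46. Net change = 46 − 218 = -172.
(Totals: 769 → 597.)

Yes — net change −172 (cost falls by 172).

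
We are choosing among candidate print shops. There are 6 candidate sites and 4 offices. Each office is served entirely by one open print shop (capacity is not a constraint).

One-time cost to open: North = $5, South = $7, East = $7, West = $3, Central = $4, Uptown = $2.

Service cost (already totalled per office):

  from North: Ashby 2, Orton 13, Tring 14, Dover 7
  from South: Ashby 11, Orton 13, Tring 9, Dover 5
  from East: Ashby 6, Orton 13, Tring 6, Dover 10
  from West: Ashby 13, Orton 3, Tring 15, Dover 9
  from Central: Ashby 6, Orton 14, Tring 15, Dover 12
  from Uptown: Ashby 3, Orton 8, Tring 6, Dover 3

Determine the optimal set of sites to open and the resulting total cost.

Open West and Uptown; minimum total cost 20.

For any fixed open set, each office goes to its cheapest open site; total = fixed + service.
{West, Uptown}: Ashby→Uptown 3, Orton→West 3, Tring→Uptown 6, Dover→Uptown 3. Service 15; fixed 5; total 20.
{Uptown}: service 20 + fixed 2 = 22
{North, West, Uptown}: Ashby→North 2, Orton→West 3, Tring→Uptown 6, Dover→Uptown 3. Service 14; fixed 10; total 24.
{North, South, East, West, Central, Uptown}: service 14 + fixed 28 = 42
No other subset beats 20.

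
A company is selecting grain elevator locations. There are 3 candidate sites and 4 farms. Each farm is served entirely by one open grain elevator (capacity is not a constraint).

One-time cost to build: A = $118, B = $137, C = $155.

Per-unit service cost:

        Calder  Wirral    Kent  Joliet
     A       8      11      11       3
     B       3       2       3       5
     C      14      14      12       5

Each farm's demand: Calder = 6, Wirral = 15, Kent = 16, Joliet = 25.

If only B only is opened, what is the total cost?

Total cost: 358

Each farm is assigned to its cheapest site among the open ones.
{B}: Calder→B 3·6=18, Wirral→B 2·15=30, Kent→B 3·16=48, Joliet→B 5·25=125. Service 221; fixed 137; total 358.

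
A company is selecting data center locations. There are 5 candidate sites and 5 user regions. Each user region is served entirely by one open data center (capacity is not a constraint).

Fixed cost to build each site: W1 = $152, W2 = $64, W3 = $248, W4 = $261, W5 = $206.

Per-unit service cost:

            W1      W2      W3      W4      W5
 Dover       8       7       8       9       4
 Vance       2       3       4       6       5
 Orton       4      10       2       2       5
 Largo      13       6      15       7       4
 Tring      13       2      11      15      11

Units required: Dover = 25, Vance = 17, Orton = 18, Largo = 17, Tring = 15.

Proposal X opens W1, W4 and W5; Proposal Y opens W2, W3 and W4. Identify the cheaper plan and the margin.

Proposal X: {W1, W4, W5}: Dover→W5 4·25=100, Vance→W1 2·17=34, Orton→W4 2·18=36, Largo→W5 4·17=68, Tring→W5 11·15=165. Service 403; fixed 619; total 1022.
Proposal Y: {W2, W3, W4}: Dover→W2 7·25=175, Vance→W2 3·17=51, Orton→W3 2·18=36, Largo→W2 6·17=102, Tring→W2 2·15=30. Service 394; fixed 573; total 967.
Difference: |1022 − 967| = 55.

Proposal Y is cheaper by 55.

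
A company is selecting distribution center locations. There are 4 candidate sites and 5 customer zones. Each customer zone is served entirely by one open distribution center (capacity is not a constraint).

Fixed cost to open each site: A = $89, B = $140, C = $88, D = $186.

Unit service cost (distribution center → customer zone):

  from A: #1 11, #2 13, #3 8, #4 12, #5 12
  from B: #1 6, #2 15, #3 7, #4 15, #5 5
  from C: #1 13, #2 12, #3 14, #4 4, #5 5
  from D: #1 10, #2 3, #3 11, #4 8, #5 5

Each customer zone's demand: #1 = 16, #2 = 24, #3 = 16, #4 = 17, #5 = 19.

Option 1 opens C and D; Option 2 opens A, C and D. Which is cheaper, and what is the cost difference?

Option 1: {C, D}: #1→D 10·16=160, #2→D 3·24=72, #3→D 11·16=176, #4→C 4·17=68, #5→C 5·19=95. Service 571; fixed 274; total 845.
Option 2: {A, C, D}: #1→D 10·16=160, #2→D 3·24=72, #3→A 8·16=128, #4→C 4·17=68, #5→C 5·19=95. Service 523; fixed 363; total 886.
Difference: |845 − 886| = 41.

Option 1 is cheaper by 41.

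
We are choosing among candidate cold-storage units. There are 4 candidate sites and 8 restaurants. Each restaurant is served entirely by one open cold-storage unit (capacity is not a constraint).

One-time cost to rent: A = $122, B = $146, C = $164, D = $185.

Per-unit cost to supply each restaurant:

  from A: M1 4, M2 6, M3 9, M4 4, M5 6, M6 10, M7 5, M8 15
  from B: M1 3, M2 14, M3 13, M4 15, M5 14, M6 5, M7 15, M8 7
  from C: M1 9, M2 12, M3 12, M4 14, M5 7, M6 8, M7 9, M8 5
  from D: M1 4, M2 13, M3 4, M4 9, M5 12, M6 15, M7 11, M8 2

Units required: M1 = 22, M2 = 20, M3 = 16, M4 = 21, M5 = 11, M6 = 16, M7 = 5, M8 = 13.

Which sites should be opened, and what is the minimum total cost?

For any fixed open set, each restaurant goes to its cheapest open site; total = fixed + service.
{A, D}: M1→A 4·22=88, M2→A 6·20=120, M3→D 4·16=64, M4→A 4·21=84, M5→A 6·11=66, M6→A 10·16=160, M7→A 5·5=25, M8→D 2·13=26. Service 633; fixed 307; total 940.
{A, B}: M1→B 3·22=66, M2→A 6·20=120, M3→A 9·16=144, M4→A 4·21=84, M5→A 6·11=66, M6→B 5·16=80, M7→A 5·5=25, M8→B 7·13=91. Service 676; fixed 268; total 944.
{A, B, D}: service 531 + fixed 453 = 984
{A, B, C, D}: service 531 + fixed 617 = 1148
No other subset beats 940.

Open A and D; minimum total cost 940.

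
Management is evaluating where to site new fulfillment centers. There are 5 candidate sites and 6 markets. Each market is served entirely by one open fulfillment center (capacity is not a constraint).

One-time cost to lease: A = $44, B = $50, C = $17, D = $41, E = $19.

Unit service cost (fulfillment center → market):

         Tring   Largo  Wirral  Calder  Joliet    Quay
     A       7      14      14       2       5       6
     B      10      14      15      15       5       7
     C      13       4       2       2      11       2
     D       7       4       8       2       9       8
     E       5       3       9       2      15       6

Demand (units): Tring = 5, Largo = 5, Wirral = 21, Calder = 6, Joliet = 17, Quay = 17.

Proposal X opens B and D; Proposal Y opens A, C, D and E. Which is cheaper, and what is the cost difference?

Proposal X: {B, D}: Tring→D 7·5=35, Largo→D 4·5=20, Wirral→D 8·21=168, Calder→D 2·6=12, Joliet→B 5·17=85, Quay→B 7·17=119. Service 439; fixed 91; total 530.
Proposal Y: {A, C, D, E}: Tring→E 5·5=25, Largo→E 3·5=15, Wirral→C 2·21=42, Calder→A 2·6=12, Joliet→A 5·17=85, Quay→C 2·17=34. Service 213; fixed 121; total 334.
Difference: |530 − 334| = 196.

Proposal Y is cheaper by 196.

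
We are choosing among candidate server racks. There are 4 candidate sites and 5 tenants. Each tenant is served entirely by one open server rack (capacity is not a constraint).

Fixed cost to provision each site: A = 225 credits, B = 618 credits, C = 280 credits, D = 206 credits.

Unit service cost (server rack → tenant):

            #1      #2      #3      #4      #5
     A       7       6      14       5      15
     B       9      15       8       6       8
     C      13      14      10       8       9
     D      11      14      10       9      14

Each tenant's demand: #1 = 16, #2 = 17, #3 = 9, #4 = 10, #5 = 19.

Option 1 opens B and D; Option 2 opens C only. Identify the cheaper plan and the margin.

Option 2 is cheaper by 423.

Option 1: {B, D}: #1→B 9·16=144, #2→D 14·17=238, #3→B 8·9=72, #4→B 6·10=60, #5→B 8·19=152. Service 666; fixed 824; total 1490.
Option 2: {C}: #1→C 13·16=208, #2→C 14·17=238, #3→C 10·9=90, #4→C 8·10=80, #5→C 9·19=171. Service 787; fixed 280; total 1067.
Difference: |1490 − 1067| = 423.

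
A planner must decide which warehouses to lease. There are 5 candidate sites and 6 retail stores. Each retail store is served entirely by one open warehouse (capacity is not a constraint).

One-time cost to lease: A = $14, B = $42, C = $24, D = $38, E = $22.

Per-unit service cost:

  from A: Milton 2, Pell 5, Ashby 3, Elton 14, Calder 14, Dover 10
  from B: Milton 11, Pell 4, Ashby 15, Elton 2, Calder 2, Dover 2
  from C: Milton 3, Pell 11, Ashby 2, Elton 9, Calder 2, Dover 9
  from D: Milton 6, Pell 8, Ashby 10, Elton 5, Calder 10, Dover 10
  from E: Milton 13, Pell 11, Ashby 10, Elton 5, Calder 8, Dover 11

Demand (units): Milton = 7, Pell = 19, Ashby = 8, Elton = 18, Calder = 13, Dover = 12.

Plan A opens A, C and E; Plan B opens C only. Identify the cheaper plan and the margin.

Plan A: {A, C, E}: Milton→A 2·7=14, Pell→A 5·19=95, Ashby→C 2·8=16, Elton→E 5·18=90, Calder→C 2·13=26, Dover→C 9·12=108. Service 349; fixed 60; total 409.
Plan B: {C}: Milton→C 3·7=21, Pell→C 11·19=209, Ashby→C 2·8=16, Elton→C 9·18=162, Calder→C 2·13=26, Dover→C 9·12=108. Service 542; fixed 24; total 566.
Difference: |409 − 566| = 157.

Plan A is cheaper by 157.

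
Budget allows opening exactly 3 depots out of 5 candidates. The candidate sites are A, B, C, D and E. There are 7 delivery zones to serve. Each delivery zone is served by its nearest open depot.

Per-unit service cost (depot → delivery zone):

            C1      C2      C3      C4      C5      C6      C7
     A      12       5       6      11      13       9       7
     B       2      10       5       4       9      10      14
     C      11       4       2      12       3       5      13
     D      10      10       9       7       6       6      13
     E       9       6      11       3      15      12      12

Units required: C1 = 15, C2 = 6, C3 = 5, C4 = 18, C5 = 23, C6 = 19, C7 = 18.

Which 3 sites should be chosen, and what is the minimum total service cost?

Choose A, B and C; total service cost 426.

With exactly 3 open, each delivery zone uses its cheapest among the chosen.
{A, B, C}: C1→B 2·15=30, C2→C 4·6=24, C3→C 2·5=10, C4→B 4·18=72, C5→C 3·23=69, C6→C 5·19=95, C7→A 7·18=126. Service cost 426.
{B, C, E}: service cost 498
{A, C, E}: service cost 513
Among all 10 size-3 choices, {A, B, C} is lowest.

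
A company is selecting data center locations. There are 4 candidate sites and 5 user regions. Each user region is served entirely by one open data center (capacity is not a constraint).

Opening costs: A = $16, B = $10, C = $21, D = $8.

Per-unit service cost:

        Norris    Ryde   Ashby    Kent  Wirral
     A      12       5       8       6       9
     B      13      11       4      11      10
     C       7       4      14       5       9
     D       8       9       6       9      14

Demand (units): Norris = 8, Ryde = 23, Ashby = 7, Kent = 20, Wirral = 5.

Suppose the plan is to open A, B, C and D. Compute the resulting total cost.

Each user region is assigned to its cheapest site among the open ones.
{A, B, C, D}: Norris→C 7·8=56, Ryde→C 4·23=92, Ashby→B 4·7=28, Kent→C 5·20=100, Wirral→A 9·5=45. Service 321; fixed 55; total 376.

Total cost: 376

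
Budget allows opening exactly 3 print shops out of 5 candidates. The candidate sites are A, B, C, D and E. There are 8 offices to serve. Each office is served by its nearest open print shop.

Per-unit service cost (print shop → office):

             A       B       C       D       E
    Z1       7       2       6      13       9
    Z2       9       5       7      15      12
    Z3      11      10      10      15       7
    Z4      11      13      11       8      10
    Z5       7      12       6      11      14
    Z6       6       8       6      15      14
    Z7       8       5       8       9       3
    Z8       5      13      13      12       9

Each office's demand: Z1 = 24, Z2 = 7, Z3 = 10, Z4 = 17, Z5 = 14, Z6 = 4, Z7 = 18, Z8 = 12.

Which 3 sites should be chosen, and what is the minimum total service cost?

With exactly 3 open, each office uses its cheapest among the chosen.
{A, B, E}: Z1→B 2·24=48, Z2→B 5·7=35, Z3→E 7·10=70, Z4→E 10·17=170, Z5→A 7·14=98, Z6→A 6·4=24, Z7→E 3·18=54, Z8→A 5·12=60. Service cost 559.
{A, B, D}: service cost 591
{B, C, E}: service cost 593
Among all 10 size-3 choices, {A, B, E} is lowest.

Choose A, B and E; total service cost 559.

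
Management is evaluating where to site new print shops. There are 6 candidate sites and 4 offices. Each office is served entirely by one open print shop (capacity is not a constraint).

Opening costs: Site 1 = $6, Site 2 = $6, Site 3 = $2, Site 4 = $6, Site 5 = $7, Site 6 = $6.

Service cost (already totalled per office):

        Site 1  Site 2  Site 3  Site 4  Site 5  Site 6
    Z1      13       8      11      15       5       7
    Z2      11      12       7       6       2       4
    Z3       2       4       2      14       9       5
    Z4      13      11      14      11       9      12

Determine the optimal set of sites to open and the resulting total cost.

Open Site 3 and Site 5; minimum total cost 27.

For any fixed open set, each office goes to its cheapest open site; total = fixed + service.
{Site 3, Site 5}: Z1→Site 5 5, Z2→Site 5 2, Z3→Site 3 2, Z4→Site 5 9. Service 18; fixed 9; total 27.
{Site 1, Site 5}: service 18 + fixed 13 = 31
{Site 5}: Z1→Site 5 5, Z2→Site 5 2, Z3→Site 5 9, Z4→Site 5 9. Service 25; fixed 7; total 32.
{Site 1, Site 2, Site 3, Site 4, Site 5, Site 6}: service 18 + fixed 33 = 51
No other subset beats 27.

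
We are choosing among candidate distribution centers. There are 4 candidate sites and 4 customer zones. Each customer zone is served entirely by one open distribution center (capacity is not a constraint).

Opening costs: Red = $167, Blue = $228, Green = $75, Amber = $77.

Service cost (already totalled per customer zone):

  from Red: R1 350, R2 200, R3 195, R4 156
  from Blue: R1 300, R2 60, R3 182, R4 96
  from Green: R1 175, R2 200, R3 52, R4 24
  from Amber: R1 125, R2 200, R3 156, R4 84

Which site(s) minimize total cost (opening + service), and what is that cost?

For any fixed open set, each customer zone goes to its cheapest open site; total = fixed + service.
{Green}: R1→Green 175, R2→Green 200, R3→Green 52, R4→Green 24. Service 451; fixed 75; total 526.
{Green, Amber}: service 401 + fixed 152 = 553
{Blue, Green}: R1→Green 175, R2→Blue 60, R3→Green 52, R4→Green 24. Service 311; fixed 303; total 614.
{Red, Blue, Green, Amber}: service 261 + fixed 547 = 808
No other subset beats 526.

Open Green only; minimum total cost 526.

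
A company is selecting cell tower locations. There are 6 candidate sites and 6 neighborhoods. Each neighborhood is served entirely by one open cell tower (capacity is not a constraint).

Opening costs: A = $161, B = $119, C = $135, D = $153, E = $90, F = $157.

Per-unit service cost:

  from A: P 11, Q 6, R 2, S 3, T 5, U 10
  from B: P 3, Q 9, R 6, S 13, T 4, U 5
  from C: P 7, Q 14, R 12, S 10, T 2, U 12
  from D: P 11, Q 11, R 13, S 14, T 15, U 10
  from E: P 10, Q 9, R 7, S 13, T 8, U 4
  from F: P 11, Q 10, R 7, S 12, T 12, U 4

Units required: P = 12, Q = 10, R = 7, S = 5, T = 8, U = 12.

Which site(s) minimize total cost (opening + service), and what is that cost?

For any fixed open set, each neighborhood goes to its cheapest open site; total = fixed + service.
{B}: P→B 3·12=36, Q→B 9·10=90, R→B 6·7=42, S→B 13·5=65, T→B 4·8=32, U→B 5·12=60. Service 325; fixed 119; total 444.
{A, B}: P→B 3·12=36, Q→A 6·10=60, R→A 2·7=14, S→A 3·5=15, T→B 4·8=32, U→B 5·12=60. Service 217; fixed 280; total 497.
{B, E}: service 313 + fixed 209 = 522
{A, B, C, D, E, F}: P→B 3·12=36, Q→A 6·10=60, R→A 2·7=14, S→A 3·5=15, T→C 2·8=16, U→E 4·12=48. Service 189; fixed 815; total 1004.
No other subset beats 444.

Open B only; minimum total cost 444.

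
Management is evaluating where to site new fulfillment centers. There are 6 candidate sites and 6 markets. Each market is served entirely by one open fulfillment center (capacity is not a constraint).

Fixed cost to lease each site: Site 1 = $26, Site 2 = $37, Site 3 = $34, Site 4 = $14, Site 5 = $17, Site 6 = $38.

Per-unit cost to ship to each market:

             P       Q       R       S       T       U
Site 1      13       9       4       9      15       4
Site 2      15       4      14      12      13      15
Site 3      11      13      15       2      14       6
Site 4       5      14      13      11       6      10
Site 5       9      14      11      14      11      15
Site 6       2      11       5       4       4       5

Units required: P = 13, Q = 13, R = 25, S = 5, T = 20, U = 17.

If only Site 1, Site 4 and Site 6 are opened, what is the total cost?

Each market is assigned to its cheapest site among the open ones.
{Site 1, Site 4, Site 6}: P→Site 6 2·13=26, Q→Site 1 9·13=117, R→Site 1 4·25=100, S→Site 6 4·5=20, T→Site 6 4·20=80, U→Site 1 4·17=68. Service 411; fixed 78; total 489.

Total cost: 489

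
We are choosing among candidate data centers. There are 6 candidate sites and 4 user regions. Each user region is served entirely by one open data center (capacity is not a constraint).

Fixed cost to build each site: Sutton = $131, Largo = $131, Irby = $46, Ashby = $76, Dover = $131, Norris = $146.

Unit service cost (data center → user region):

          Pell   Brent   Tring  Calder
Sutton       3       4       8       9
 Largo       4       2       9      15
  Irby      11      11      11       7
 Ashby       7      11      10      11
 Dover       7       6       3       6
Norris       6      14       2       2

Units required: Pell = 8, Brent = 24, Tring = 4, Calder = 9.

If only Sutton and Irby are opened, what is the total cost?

Each user region is assigned to its cheapest site among the open ones.
{Sutton, Irby}: Pell→Sutton 3·8=24, Brent→Sutton 4·24=96, Tring→Sutton 8·4=32, Calder→Irby 7·9=63. Service 215; fixed 177; total 392.

Total cost: 392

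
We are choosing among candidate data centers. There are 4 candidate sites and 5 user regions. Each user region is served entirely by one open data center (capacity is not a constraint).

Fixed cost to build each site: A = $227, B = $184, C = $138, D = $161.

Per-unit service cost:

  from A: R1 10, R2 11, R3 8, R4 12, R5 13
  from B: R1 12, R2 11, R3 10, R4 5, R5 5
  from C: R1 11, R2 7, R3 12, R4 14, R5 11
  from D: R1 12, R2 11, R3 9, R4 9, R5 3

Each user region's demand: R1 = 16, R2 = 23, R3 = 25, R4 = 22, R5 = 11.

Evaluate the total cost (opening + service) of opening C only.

Total cost: 1204

Each user region is assigned to its cheapest site among the open ones.
{C}: R1→C 11·16=176, R2→C 7·23=161, R3→C 12·25=300, R4→C 14·22=308, R5→C 11·11=121. Service 1066; fixed 138; total 1204.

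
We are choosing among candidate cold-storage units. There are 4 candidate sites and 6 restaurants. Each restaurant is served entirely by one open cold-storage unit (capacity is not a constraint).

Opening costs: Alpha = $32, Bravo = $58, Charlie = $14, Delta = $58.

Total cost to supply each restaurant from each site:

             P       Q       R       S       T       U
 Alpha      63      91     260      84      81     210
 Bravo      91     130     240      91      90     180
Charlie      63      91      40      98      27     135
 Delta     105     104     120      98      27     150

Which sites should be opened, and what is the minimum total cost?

Open Charlie only; minimum total cost 468.

For any fixed open set, each restaurant goes to its cheapest open site; total = fixed + service.
{Charlie}: P→Charlie 63, Q→Charlie 91, R→Charlie 40, S→Charlie 98, T→Charlie 27, U→Charlie 135. Service 454; fixed 14; total 468.
{Alpha, Charlie}: service 440 + fixed 46 = 486
{Bravo, Charlie}: service 447 + fixed 72 = 519
{Alpha, Bravo, Charlie, Delta}: service 440 + fixed 162 = 602
No other subset beats 468.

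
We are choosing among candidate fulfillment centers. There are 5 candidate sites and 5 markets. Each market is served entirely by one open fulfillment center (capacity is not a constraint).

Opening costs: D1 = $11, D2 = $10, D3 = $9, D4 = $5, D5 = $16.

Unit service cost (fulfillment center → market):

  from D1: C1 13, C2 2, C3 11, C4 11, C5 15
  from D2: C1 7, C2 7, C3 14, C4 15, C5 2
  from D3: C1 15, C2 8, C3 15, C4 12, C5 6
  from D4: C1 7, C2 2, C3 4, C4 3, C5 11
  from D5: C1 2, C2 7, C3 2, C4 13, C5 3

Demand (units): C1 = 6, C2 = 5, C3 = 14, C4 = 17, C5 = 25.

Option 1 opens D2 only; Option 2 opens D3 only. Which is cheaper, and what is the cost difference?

Option 1 is cheaper by 115.

Option 1: {D2}: C1→D2 7·6=42, C2→D2 7·5=35, C3→D2 14·14=196, C4→D2 15·17=255, C5→D2 2·25=50. Service 578; fixed 10; total 588.
Option 2: {D3}: C1→D3 15·6=90, C2→D3 8·5=40, C3→D3 15·14=210, C4→D3 12·17=204, C5→D3 6·25=150. Service 694; fixed 9; total 703.
Difference: |588 − 703| = 115.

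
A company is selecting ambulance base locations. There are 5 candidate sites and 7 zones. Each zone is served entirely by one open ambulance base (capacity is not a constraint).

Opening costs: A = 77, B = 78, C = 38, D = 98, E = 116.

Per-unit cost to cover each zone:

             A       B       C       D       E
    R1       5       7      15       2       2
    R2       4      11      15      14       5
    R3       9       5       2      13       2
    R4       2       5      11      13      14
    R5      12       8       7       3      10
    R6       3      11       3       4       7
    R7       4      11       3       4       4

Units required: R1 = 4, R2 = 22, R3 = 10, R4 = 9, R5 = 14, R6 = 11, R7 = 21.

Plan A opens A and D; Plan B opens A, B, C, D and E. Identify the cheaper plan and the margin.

Plan A is cheaper by 141.

Plan A: {A, D}: R1→D 2·4=8, R2→A 4·22=88, R3→A 9·10=90, R4→A 2·9=18, R5→D 3·14=42, R6→A 3·11=33, R7→A 4·21=84. Service 363; fixed 175; total 538.
Plan B: {A, B, C, D, E}: R1→D 2·4=8, R2→A 4·22=88, R3→C 2·10=20, R4→A 2·9=18, R5→D 3·14=42, R6→A 3·11=33, R7→C 3·21=63. Service 272; fixed 407; total 679.
Difference: |538 − 679| = 141.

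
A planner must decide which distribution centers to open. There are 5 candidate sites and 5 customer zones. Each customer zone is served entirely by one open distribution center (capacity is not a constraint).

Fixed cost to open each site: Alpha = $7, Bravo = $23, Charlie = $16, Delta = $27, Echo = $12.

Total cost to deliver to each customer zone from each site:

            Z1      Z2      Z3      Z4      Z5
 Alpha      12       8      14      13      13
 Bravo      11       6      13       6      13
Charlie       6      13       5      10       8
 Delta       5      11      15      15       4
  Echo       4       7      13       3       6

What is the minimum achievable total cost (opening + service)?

Minimum total cost: 45

For any fixed open set, each customer zone goes to its cheapest open site; total = fixed + service.
{Echo}: Z1→Echo 4, Z2→Echo 7, Z3→Echo 13, Z4→Echo 3, Z5→Echo 6. Service 33; fixed 12; total 45.
{Alpha, Echo}: service 33 + fixed 19 = 52
{Charlie, Echo}: Z1→Echo 4, Z2→Echo 7, Z3→Charlie 5, Z4→Echo 3, Z5→Echo 6. Service 25; fixed 28; total 53.
{Alpha, Bravo, Charlie, Delta, Echo}: service 22 + fixed 85 = 107
No other subset beats 45.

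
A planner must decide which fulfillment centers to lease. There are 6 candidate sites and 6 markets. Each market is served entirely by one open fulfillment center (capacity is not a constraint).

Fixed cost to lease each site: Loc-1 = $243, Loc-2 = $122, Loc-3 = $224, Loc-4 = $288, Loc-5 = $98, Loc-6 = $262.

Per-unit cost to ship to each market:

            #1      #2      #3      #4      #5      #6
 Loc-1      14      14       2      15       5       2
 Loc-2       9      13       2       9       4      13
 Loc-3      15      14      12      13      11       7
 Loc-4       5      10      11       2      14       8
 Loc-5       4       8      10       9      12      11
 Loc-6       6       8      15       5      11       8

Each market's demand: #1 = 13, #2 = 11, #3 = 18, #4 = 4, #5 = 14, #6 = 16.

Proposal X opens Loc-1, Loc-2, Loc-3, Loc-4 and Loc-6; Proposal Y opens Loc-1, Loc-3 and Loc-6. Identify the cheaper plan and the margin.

Proposal X: {Loc-1, Loc-2, Loc-3, Loc-4, Loc-6}: #1→Loc-4 5·13=65, #2→Loc-6 8·11=88, #3→Loc-1 2·18=36, #4→Loc-4 2·4=8, #5→Loc-2 4·14=56, #6→Loc-1 2·16=32. Service 285; fixed 1139; total 1424.
Proposal Y: {Loc-1, Loc-3, Loc-6}: #1→Loc-6 6·13=78, #2→Loc-6 8·11=88, #3→Loc-1 2·18=36, #4→Loc-6 5·4=20, #5→Loc-1 5·14=70, #6→Loc-1 2·16=32. Service 324; fixed 729; total 1053.
Difference: |1424 − 1053| = 371.

Proposal Y is cheaper by 371.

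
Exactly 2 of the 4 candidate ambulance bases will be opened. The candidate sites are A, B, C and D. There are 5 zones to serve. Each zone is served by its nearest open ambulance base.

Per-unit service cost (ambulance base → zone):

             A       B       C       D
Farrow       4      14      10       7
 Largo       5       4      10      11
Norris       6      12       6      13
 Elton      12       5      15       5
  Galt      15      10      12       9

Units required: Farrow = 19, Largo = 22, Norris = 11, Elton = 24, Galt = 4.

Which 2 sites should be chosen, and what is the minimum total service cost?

With exactly 2 open, each zone uses its cheapest among the chosen.
{A, B}: Farrow→A 4·19=76, Largo→B 4·22=88, Norris→A 6·11=66, Elton→B 5·24=120, Galt→B 10·4=40. Service cost 390.
{A, D}: service cost 408
{B, C}: service cost 504
Among all 6 size-2 choices, {A, B} is lowest.

Choose A and B; total service cost 390.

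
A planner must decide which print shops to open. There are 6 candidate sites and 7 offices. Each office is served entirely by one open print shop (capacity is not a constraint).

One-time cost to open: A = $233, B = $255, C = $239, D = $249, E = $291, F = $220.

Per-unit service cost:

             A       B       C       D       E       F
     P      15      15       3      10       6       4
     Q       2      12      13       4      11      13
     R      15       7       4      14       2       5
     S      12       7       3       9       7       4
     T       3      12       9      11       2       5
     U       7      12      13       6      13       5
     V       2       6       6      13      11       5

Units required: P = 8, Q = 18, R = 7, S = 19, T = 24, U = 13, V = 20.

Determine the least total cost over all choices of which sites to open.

Minimum total cost: 809

For any fixed open set, each office goes to its cheapest open site; total = fixed + service.
{A, F}: P→F 4·8=32, Q→A 2·18=36, R→F 5·7=35, S→F 4·19=76, T→A 3·24=72, U→F 5·13=65, V→A 2·20=40. Service 356; fixed 453; total 809.
{A, C}: P→C 3·8=24, Q→A 2·18=36, R→C 4·7=28, S→C 3·19=57, T→A 3·24=72, U→A 7·13=91, V→A 2·20=40. Service 348; fixed 472; total 820.
{F}: service 662 + fixed 220 = 882
{A, B, C, D, E, F}: P→C 3·8=24, Q→A 2·18=36, R→E 2·7=14, S→C 3·19=57, T→E 2·24=48, U→F 5·13=65, V→A 2·20=40. Service 284; fixed 1487; total 1771.
No other subset beats 809.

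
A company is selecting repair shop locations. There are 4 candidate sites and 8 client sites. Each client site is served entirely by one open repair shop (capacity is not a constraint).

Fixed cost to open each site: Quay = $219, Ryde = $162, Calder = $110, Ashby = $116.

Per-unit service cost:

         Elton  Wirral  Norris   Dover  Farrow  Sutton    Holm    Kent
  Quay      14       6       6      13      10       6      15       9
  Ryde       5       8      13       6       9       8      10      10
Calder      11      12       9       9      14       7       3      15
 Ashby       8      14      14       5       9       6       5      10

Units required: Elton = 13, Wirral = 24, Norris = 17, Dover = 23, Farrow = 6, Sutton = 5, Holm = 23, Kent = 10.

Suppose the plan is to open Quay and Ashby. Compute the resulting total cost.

Each client site is assigned to its cheapest site among the open ones.
{Quay, Ashby}: Elton→Ashby 8·13=104, Wirral→Quay 6·24=144, Norris→Quay 6·17=102, Dover→Ashby 5·23=115, Farrow→Ashby 9·6=54, Sutton→Quay 6·5=30, Holm→Ashby 5·23=115, Kent→Quay 9·10=90. Service 754; fixed 335; total 1089.

Total cost: 1089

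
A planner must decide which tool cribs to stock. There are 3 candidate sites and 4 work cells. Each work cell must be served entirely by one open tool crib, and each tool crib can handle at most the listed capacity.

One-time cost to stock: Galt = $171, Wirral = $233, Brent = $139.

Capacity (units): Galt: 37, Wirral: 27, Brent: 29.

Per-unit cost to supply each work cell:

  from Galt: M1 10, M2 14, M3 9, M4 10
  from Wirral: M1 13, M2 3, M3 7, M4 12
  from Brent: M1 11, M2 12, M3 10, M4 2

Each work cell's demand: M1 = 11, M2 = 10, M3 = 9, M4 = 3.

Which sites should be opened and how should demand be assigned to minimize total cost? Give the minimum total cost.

Minimum total cost: 532

Open {Galt}: M1→Galt 10·11=110, M2→Galt 14·10=140, M3→Galt 9·9=81, M4→Galt 10·3=30.
Loads: Galt carries 33/37. Service 361; fixed 171; total 532.
Next best feasible plan costs 592.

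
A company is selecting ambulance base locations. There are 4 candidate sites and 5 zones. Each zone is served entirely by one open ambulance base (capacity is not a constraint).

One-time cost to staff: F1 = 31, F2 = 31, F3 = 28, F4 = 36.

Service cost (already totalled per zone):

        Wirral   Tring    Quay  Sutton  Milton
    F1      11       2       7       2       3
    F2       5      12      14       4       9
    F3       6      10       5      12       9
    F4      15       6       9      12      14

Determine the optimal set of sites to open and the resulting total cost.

For any fixed open set, each zone goes to its cheapest open site; total = fixed + service.
{F1}: Wirral→F1 11, Tring→F1 2, Quay→F1 7, Sutton→F1 2, Milton→F1 3. Service 25; fixed 31; total 56.
{F3}: service 42 + fixed 28 = 70
{F2}: Wirral→F2 5, Tring→F2 12, Quay→F2 14, Sutton→F2 4, Milton→F2 9. Service 44; fixed 31; total 75.
{F1, F2, F3, F4}: service 17 + fixed 126 = 143
No other subset beats 56.

Open F1 only; minimum total cost 56.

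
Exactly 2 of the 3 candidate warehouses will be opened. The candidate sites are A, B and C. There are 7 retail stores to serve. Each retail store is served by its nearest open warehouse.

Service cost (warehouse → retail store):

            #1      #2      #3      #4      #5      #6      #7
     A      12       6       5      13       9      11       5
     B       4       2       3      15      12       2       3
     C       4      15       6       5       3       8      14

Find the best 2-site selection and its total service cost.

Choose B and C; total service cost 22.

With exactly 2 open, each retail store uses its cheapest among the chosen.
{B, C}: #1→B 4, #2→B 2, #3→B 3, #4→C 5, #5→C 3, #6→B 2, #7→B 3. Service cost 22.
{A, B}: service cost 36
{A, C}: service cost 36
Among all 3 size-2 choices, {B, C} is lowest.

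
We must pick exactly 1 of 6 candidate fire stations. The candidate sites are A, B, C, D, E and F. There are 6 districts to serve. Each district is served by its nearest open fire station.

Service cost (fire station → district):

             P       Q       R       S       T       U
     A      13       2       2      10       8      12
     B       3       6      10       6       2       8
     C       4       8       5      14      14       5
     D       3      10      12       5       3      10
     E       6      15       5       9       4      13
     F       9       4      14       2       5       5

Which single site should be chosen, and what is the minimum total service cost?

Choose B only; total service cost 35.

With exactly 1 open, each district uses its cheapest among the chosen.
{B}: P→B 3, Q→B 6, R→B 10, S→B 6, T→B 2, U→B 8. Service cost 35.
{F}: service cost 39
{D}: service cost 43
Among all 6 size-1 choices, {B} is lowest.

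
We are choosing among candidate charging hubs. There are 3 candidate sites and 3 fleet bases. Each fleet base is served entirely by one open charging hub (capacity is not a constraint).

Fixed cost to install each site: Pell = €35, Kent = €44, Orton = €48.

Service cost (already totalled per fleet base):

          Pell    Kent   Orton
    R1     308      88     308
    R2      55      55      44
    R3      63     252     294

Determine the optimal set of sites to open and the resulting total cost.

For any fixed open set, each fleet base goes to its cheapest open site; total = fixed + service.
{Pell, Kent}: R1→Kent 88, R2→Pell 55, R3→Pell 63. Service 206; fixed 79; total 285.
{Pell, Kent, Orton}: service 195 + fixed 127 = 322
{Kent}: R1→Kent 88, R2→Kent 55, R3→Kent 252. Service 395; fixed 44; total 439.
{Pell}: service 426 + fixed 35 = 461
(All 7 nonempty subsets were checked; Pell and Kent is lowest.)

Open Pell and Kent; minimum total cost 285.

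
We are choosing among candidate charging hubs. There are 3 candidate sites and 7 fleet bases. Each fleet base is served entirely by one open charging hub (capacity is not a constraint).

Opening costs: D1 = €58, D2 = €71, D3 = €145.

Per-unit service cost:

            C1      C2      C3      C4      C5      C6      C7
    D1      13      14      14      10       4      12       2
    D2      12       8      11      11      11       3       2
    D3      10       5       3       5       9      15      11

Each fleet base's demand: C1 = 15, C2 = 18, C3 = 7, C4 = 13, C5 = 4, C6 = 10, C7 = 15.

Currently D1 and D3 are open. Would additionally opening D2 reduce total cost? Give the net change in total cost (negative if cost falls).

Current service cost with {D1, D3}: 492.
Adding D2: each fleet base re-picks its cheapest; new service cost 402, saving 90.
Extra fixed cost: 71. Net change = 71 − 90 = -19.
(Totals: 695 → 676.)

Yes — net change −19 (cost falls by 19).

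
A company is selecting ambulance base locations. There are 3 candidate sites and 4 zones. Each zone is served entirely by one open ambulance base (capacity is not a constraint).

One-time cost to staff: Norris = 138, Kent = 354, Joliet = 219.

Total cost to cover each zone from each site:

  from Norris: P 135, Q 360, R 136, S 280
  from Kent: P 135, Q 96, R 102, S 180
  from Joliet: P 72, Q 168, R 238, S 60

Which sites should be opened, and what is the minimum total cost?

Open Joliet only; minimum total cost 757.

For any fixed open set, each zone goes to its cheapest open site; total = fixed + service.
{Joliet}: P→Joliet 72, Q→Joliet 168, R→Joliet 238, S→Joliet 60. Service 538; fixed 219; total 757.
{Norris, Joliet}: P→Joliet 72, Q→Joliet 168, R→Norris 136, S→Joliet 60. Service 436; fixed 357; total 793.
{Kent}: service 513 + fixed 354 = 867
{Norris, Kent, Joliet}: service 330 + fixed 711 = 1041
No other subset beats 757.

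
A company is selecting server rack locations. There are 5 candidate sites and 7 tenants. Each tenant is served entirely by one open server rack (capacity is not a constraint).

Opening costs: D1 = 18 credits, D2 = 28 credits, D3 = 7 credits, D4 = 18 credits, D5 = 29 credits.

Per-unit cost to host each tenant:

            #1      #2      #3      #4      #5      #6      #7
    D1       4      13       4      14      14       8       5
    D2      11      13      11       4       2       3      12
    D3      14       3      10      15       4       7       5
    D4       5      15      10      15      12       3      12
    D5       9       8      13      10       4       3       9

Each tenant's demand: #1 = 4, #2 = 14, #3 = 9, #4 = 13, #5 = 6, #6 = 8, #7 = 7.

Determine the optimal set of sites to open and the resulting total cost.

For any fixed open set, each tenant goes to its cheapest open site; total = fixed + service.
{D1, D2, D3}: #1→D1 4·4=16, #2→D3 3·14=42, #3→D1 4·9=36, #4→D2 4·13=52, #5→D2 2·6=12, #6→D2 3·8=24, #7→D1 5·7=35. Service 217; fixed 53; total 270.
{D1, D2, D3, D4}: service 217 + fixed 71 = 288
{D1, D2, D3, D5}: #1→D1 4·4=16, #2→D3 3·14=42, #3→D1 4·9=36, #4→D2 4·13=52, #5→D2 2·6=12, #6→D2 3·8=24, #7→D1 5·7=35. Service 217; fixed 82; total 299.
{D1, D2, D3, D4, D5}: #1→D1 4·4=16, #2→D3 3·14=42, #3→D1 4·9=36, #4→D2 4·13=52, #5→D2 2·6=12, #6→D2 3·8=24, #7→D1 5·7=35. Service 217; fixed 100; total 317.
No other subset beats 270.

Open D1, D2 and D3; minimum total cost 270.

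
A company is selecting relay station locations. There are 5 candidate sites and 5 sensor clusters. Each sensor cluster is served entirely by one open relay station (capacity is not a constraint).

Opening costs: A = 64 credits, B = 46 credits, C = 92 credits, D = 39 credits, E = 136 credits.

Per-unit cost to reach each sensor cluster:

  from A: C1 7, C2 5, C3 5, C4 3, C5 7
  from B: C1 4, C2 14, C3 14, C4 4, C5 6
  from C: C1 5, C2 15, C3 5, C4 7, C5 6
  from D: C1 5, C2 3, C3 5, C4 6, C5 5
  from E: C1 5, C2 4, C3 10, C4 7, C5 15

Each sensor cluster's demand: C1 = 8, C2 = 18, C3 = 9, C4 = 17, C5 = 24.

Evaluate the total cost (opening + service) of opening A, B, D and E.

Total cost: 587

Each sensor cluster is assigned to its cheapest site among the open ones.
{A, B, D, E}: C1→B 4·8=32, C2→D 3·18=54, C3→A 5·9=45, C4→A 3·17=51, C5→D 5·24=120. Service 302; fixed 285; total 587.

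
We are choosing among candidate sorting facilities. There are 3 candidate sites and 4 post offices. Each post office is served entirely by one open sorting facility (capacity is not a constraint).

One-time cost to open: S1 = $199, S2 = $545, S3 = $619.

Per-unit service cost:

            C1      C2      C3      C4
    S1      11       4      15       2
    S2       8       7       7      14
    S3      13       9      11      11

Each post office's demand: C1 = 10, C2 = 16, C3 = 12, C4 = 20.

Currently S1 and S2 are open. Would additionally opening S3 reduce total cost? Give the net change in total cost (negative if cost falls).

Current service cost with {S1, S2}: 268.
Adding S3: each post office re-picks its cheapest; new service cost 268, saving 0.
Extra fixed cost: 619. Net change = 619 − 0 = 619.
(Totals: 1012 → 1631.)

No — net change +619 (cost rises by 619).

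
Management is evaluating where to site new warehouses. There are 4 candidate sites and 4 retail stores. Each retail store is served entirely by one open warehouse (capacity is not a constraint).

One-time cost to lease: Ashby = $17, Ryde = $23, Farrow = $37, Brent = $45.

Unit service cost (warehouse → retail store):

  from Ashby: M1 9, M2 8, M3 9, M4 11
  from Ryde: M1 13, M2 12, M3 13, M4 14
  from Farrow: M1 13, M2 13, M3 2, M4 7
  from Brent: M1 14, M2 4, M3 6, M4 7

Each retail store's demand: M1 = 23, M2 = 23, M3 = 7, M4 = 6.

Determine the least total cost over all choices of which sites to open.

Minimum total cost: 445

For any fixed open set, each retail store goes to its cheapest open site; total = fixed + service.
{Ashby, Brent}: M1→Ashby 9·23=207, M2→Brent 4·23=92, M3→Brent 6·7=42, M4→Brent 7·6=42. Service 383; fixed 62; total 445.
{Ashby, Farrow, Brent}: service 355 + fixed 99 = 454
{Ashby, Ryde, Brent}: M1→Ashby 9·23=207, M2→Brent 4·23=92, M3→Brent 6·7=42, M4→Brent 7·6=42. Service 383; fixed 85; total 468.
{Ashby, Ryde, Farrow, Brent}: service 355 + fixed 122 = 477
(All 15 nonempty subsets were checked; Ashby and Brent is lowest.)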